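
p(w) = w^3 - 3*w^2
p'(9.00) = 189.00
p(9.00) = 486.00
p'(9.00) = 189.00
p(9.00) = 486.00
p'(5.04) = 45.96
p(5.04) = 51.82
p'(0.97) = -3.00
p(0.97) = -1.91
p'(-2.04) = 24.72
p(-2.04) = -20.97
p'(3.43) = 14.71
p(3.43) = 5.06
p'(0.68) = -2.69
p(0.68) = -1.07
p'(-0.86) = 7.38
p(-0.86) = -2.85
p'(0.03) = -0.18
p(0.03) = -0.00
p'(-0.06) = 0.37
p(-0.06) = -0.01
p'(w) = 3*w^2 - 6*w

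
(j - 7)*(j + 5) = j^2 - 2*j - 35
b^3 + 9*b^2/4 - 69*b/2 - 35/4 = (b - 5)*(b + 1/4)*(b + 7)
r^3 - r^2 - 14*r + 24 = (r - 3)*(r - 2)*(r + 4)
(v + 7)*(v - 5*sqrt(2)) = v^2 - 5*sqrt(2)*v + 7*v - 35*sqrt(2)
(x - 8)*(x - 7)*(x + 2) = x^3 - 13*x^2 + 26*x + 112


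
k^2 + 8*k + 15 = (k + 3)*(k + 5)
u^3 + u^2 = u^2*(u + 1)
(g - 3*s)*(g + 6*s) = g^2 + 3*g*s - 18*s^2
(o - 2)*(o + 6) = o^2 + 4*o - 12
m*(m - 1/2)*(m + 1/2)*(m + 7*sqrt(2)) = m^4 + 7*sqrt(2)*m^3 - m^2/4 - 7*sqrt(2)*m/4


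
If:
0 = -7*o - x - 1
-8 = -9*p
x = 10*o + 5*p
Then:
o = -49/153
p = 8/9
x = 190/153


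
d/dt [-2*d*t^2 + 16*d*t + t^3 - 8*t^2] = -4*d*t + 16*d + 3*t^2 - 16*t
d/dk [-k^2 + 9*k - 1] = 9 - 2*k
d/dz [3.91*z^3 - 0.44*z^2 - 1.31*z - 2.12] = 11.73*z^2 - 0.88*z - 1.31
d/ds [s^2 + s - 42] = 2*s + 1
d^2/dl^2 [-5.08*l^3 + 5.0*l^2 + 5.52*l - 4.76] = 10.0 - 30.48*l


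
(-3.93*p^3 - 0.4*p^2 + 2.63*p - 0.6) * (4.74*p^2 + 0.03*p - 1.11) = -18.6282*p^5 - 2.0139*p^4 + 16.8165*p^3 - 2.3211*p^2 - 2.9373*p + 0.666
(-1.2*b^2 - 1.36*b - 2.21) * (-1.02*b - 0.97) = 1.224*b^3 + 2.5512*b^2 + 3.5734*b + 2.1437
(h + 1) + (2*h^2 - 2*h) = 2*h^2 - h + 1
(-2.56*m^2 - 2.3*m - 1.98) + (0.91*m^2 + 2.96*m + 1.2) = -1.65*m^2 + 0.66*m - 0.78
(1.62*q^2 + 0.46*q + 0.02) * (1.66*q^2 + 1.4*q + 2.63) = 2.6892*q^4 + 3.0316*q^3 + 4.9378*q^2 + 1.2378*q + 0.0526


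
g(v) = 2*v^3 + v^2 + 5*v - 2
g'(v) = 6*v^2 + 2*v + 5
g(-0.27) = -3.32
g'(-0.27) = 4.90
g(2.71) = 58.70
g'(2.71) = 54.48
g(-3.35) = -82.72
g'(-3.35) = 65.64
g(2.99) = 75.35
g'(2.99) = 64.62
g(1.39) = 12.25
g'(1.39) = 19.37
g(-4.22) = -155.59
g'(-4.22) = 103.41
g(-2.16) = -28.29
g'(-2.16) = 28.67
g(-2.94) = -58.88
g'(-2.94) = 50.98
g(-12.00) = -3374.00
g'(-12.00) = 845.00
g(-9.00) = -1424.00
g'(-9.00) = 473.00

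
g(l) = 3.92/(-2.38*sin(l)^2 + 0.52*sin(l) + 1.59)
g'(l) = 3.92*(4.76*sin(l)*cos(l) - 0.52*cos(l))/(-2.38*sin(l)^2 + 0.52*sin(l) + 1.59)^2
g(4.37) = -3.88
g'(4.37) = 6.44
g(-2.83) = 3.25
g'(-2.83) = 5.07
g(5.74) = 5.72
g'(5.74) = -21.29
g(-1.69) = -3.08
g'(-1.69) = 1.51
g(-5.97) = 2.57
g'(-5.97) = 1.52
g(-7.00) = 17.73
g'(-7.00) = -220.52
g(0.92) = 7.88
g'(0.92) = 31.38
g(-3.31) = 2.43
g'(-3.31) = -0.41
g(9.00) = 2.80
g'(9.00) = -2.63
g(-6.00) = 2.53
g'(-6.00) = 1.27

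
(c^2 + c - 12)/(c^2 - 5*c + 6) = (c + 4)/(c - 2)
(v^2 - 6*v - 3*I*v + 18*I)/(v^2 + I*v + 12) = (v - 6)/(v + 4*I)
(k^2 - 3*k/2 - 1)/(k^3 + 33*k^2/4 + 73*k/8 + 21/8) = 4*(k - 2)/(4*k^2 + 31*k + 21)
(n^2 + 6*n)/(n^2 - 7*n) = (n + 6)/(n - 7)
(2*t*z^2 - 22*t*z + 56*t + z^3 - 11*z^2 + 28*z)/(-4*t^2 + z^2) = (z^2 - 11*z + 28)/(-2*t + z)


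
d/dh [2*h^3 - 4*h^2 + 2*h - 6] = 6*h^2 - 8*h + 2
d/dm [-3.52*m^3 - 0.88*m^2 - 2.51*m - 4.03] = -10.56*m^2 - 1.76*m - 2.51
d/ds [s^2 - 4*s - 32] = 2*s - 4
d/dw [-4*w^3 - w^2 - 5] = 2*w*(-6*w - 1)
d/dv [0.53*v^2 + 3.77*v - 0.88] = 1.06*v + 3.77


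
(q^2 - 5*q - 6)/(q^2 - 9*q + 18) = (q + 1)/(q - 3)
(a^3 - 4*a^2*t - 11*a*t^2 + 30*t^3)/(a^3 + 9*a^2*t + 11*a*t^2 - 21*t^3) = (-a^2 + 7*a*t - 10*t^2)/(-a^2 - 6*a*t + 7*t^2)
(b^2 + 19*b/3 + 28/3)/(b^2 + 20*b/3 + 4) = (3*b^2 + 19*b + 28)/(3*b^2 + 20*b + 12)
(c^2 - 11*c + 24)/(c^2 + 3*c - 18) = (c - 8)/(c + 6)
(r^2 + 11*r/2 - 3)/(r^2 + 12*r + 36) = (r - 1/2)/(r + 6)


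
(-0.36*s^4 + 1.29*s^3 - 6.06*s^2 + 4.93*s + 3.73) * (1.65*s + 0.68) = -0.594*s^5 + 1.8837*s^4 - 9.1218*s^3 + 4.0137*s^2 + 9.5069*s + 2.5364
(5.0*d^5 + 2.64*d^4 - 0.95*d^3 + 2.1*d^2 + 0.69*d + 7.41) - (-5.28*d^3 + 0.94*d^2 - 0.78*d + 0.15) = 5.0*d^5 + 2.64*d^4 + 4.33*d^3 + 1.16*d^2 + 1.47*d + 7.26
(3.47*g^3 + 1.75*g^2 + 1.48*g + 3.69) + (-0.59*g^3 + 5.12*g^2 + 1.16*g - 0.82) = 2.88*g^3 + 6.87*g^2 + 2.64*g + 2.87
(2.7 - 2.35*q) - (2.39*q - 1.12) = 3.82 - 4.74*q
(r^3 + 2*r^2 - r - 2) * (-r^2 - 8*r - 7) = -r^5 - 10*r^4 - 22*r^3 - 4*r^2 + 23*r + 14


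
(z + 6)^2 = z^2 + 12*z + 36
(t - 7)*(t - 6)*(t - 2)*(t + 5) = t^4 - 10*t^3 - 7*t^2 + 256*t - 420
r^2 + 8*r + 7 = (r + 1)*(r + 7)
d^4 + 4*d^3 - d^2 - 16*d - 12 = (d - 2)*(d + 1)*(d + 2)*(d + 3)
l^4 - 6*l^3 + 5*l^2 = l^2*(l - 5)*(l - 1)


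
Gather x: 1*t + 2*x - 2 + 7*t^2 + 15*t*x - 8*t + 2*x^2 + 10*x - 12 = 7*t^2 - 7*t + 2*x^2 + x*(15*t + 12) - 14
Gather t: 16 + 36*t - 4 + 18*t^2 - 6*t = 18*t^2 + 30*t + 12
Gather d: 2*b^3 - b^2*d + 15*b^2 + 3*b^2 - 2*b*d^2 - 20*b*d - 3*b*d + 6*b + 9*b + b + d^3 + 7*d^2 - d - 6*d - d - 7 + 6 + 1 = 2*b^3 + 18*b^2 + 16*b + d^3 + d^2*(7 - 2*b) + d*(-b^2 - 23*b - 8)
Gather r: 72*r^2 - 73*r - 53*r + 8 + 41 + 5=72*r^2 - 126*r + 54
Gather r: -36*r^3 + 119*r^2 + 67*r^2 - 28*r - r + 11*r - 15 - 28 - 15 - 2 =-36*r^3 + 186*r^2 - 18*r - 60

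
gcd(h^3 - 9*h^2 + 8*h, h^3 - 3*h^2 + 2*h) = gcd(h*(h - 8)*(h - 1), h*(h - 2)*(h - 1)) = h^2 - h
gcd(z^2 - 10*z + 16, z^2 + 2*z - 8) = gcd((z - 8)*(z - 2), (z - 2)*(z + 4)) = z - 2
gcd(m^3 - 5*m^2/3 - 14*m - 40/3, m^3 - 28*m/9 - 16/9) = m + 4/3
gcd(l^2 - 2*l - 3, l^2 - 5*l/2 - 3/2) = l - 3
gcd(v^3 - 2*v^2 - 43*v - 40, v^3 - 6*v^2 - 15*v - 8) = v^2 - 7*v - 8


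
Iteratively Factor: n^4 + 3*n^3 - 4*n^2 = (n)*(n^3 + 3*n^2 - 4*n) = n*(n + 4)*(n^2 - n) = n*(n - 1)*(n + 4)*(n)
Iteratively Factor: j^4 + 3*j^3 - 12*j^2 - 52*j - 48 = (j + 3)*(j^3 - 12*j - 16) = (j + 2)*(j + 3)*(j^2 - 2*j - 8) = (j + 2)^2*(j + 3)*(j - 4)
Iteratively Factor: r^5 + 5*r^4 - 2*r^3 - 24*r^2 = (r)*(r^4 + 5*r^3 - 2*r^2 - 24*r) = r^2*(r^3 + 5*r^2 - 2*r - 24) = r^2*(r + 4)*(r^2 + r - 6) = r^2*(r - 2)*(r + 4)*(r + 3)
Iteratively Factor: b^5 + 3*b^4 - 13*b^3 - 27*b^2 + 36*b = (b - 3)*(b^4 + 6*b^3 + 5*b^2 - 12*b) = (b - 3)*(b + 3)*(b^3 + 3*b^2 - 4*b) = b*(b - 3)*(b + 3)*(b^2 + 3*b - 4) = b*(b - 3)*(b + 3)*(b + 4)*(b - 1)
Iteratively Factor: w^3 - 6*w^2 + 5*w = (w)*(w^2 - 6*w + 5) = w*(w - 5)*(w - 1)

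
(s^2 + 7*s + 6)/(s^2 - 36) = (s + 1)/(s - 6)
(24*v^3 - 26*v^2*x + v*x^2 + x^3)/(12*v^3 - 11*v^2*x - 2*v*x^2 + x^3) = (6*v + x)/(3*v + x)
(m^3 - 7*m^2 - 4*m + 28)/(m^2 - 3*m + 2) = (m^2 - 5*m - 14)/(m - 1)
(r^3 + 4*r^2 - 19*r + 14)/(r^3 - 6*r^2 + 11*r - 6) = (r + 7)/(r - 3)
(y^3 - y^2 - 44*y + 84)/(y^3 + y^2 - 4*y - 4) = (y^2 + y - 42)/(y^2 + 3*y + 2)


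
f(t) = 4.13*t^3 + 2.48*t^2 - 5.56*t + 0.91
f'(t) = 12.39*t^2 + 4.96*t - 5.56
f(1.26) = 6.10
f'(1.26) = 20.36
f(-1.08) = 4.60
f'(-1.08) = 3.53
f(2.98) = 115.66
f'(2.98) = 119.25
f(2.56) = 72.22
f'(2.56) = 88.34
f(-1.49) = 1.04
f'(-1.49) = 14.56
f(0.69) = -0.39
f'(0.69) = 3.76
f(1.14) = 3.91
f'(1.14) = 16.20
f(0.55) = -0.71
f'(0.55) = 0.92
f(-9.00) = -2758.94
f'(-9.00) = 953.39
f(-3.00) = -71.60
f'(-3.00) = 91.07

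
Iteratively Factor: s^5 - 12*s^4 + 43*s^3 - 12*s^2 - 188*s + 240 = (s - 5)*(s^4 - 7*s^3 + 8*s^2 + 28*s - 48) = (s - 5)*(s - 4)*(s^3 - 3*s^2 - 4*s + 12) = (s - 5)*(s - 4)*(s + 2)*(s^2 - 5*s + 6) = (s - 5)*(s - 4)*(s - 2)*(s + 2)*(s - 3)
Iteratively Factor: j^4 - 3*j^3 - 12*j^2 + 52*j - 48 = (j - 3)*(j^3 - 12*j + 16) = (j - 3)*(j + 4)*(j^2 - 4*j + 4) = (j - 3)*(j - 2)*(j + 4)*(j - 2)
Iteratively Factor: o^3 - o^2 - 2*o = (o)*(o^2 - o - 2) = o*(o - 2)*(o + 1)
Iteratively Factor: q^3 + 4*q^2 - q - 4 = (q + 1)*(q^2 + 3*q - 4) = (q + 1)*(q + 4)*(q - 1)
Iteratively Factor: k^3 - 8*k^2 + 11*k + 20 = (k - 4)*(k^2 - 4*k - 5) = (k - 4)*(k + 1)*(k - 5)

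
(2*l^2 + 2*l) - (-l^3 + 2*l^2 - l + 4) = l^3 + 3*l - 4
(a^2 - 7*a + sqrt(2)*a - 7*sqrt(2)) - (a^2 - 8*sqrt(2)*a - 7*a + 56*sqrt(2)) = 9*sqrt(2)*a - 63*sqrt(2)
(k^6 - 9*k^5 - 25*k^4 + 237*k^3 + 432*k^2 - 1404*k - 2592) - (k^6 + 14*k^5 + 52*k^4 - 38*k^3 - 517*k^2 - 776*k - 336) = -23*k^5 - 77*k^4 + 275*k^3 + 949*k^2 - 628*k - 2256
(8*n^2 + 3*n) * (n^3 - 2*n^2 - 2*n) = 8*n^5 - 13*n^4 - 22*n^3 - 6*n^2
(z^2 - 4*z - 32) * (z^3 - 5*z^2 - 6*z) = z^5 - 9*z^4 - 18*z^3 + 184*z^2 + 192*z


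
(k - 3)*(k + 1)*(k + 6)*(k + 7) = k^4 + 11*k^3 + 13*k^2 - 123*k - 126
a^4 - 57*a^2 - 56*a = a*(a - 8)*(a + 1)*(a + 7)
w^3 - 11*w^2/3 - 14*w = w*(w - 6)*(w + 7/3)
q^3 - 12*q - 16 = (q - 4)*(q + 2)^2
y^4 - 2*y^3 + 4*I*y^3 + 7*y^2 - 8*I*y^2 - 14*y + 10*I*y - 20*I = (y - 2)*(y - 2*I)*(y + I)*(y + 5*I)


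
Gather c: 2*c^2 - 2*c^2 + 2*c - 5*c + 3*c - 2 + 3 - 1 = 0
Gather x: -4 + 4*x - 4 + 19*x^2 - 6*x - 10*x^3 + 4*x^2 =-10*x^3 + 23*x^2 - 2*x - 8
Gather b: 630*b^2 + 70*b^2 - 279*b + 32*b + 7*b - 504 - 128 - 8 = 700*b^2 - 240*b - 640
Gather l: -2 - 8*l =-8*l - 2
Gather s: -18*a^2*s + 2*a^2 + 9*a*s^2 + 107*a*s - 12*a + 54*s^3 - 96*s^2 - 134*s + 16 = 2*a^2 - 12*a + 54*s^3 + s^2*(9*a - 96) + s*(-18*a^2 + 107*a - 134) + 16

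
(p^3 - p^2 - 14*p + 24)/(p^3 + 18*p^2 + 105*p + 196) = (p^2 - 5*p + 6)/(p^2 + 14*p + 49)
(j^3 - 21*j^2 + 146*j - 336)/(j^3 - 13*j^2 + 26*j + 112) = (j - 6)/(j + 2)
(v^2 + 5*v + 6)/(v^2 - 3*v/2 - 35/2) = 2*(v^2 + 5*v + 6)/(2*v^2 - 3*v - 35)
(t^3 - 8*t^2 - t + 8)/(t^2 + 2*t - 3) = (t^2 - 7*t - 8)/(t + 3)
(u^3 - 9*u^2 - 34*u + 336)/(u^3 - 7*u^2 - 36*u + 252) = (u - 8)/(u - 6)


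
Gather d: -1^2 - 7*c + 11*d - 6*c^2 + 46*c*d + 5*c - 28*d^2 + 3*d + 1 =-6*c^2 - 2*c - 28*d^2 + d*(46*c + 14)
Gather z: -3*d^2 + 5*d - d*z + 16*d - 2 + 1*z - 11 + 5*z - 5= -3*d^2 + 21*d + z*(6 - d) - 18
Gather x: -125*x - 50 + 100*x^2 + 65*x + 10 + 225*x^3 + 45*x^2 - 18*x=225*x^3 + 145*x^2 - 78*x - 40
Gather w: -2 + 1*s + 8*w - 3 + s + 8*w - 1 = 2*s + 16*w - 6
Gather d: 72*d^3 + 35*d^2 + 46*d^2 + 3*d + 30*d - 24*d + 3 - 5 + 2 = 72*d^3 + 81*d^2 + 9*d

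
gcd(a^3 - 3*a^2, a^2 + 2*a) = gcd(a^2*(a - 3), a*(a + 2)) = a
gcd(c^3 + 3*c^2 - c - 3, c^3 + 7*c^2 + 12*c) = c + 3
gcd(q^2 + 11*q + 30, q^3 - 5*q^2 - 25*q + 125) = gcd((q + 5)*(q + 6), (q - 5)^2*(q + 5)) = q + 5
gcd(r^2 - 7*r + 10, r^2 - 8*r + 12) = r - 2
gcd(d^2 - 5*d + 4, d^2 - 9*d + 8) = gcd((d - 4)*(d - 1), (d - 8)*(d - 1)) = d - 1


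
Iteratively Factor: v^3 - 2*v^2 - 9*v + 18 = (v + 3)*(v^2 - 5*v + 6) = (v - 3)*(v + 3)*(v - 2)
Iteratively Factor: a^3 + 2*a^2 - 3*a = (a + 3)*(a^2 - a) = (a - 1)*(a + 3)*(a)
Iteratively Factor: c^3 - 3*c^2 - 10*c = (c - 5)*(c^2 + 2*c) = (c - 5)*(c + 2)*(c)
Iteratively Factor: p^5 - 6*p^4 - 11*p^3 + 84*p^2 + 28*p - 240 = (p + 3)*(p^4 - 9*p^3 + 16*p^2 + 36*p - 80) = (p - 5)*(p + 3)*(p^3 - 4*p^2 - 4*p + 16) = (p - 5)*(p + 2)*(p + 3)*(p^2 - 6*p + 8) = (p - 5)*(p - 4)*(p + 2)*(p + 3)*(p - 2)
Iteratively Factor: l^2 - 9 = (l + 3)*(l - 3)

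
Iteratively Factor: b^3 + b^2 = (b + 1)*(b^2) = b*(b + 1)*(b)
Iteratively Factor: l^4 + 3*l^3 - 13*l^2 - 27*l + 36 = (l - 1)*(l^3 + 4*l^2 - 9*l - 36) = (l - 1)*(l + 3)*(l^2 + l - 12) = (l - 3)*(l - 1)*(l + 3)*(l + 4)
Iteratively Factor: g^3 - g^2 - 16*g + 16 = (g - 4)*(g^2 + 3*g - 4) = (g - 4)*(g + 4)*(g - 1)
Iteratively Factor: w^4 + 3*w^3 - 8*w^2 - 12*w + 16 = (w + 4)*(w^3 - w^2 - 4*w + 4) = (w - 1)*(w + 4)*(w^2 - 4) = (w - 2)*(w - 1)*(w + 4)*(w + 2)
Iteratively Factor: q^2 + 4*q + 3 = (q + 1)*(q + 3)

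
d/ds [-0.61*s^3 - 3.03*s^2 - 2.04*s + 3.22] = -1.83*s^2 - 6.06*s - 2.04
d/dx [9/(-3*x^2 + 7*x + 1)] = 9*(6*x - 7)/(-3*x^2 + 7*x + 1)^2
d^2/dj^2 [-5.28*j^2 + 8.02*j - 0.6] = -10.5600000000000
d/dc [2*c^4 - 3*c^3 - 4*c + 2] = 8*c^3 - 9*c^2 - 4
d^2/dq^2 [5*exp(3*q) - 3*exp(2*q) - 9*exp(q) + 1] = (45*exp(2*q) - 12*exp(q) - 9)*exp(q)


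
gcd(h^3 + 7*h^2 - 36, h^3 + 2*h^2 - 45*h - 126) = h^2 + 9*h + 18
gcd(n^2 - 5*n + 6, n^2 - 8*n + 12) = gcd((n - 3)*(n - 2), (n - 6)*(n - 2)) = n - 2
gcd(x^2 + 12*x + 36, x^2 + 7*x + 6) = x + 6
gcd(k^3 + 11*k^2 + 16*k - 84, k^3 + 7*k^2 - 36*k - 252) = k^2 + 13*k + 42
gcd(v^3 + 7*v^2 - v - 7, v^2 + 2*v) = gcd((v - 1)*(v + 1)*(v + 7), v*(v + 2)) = 1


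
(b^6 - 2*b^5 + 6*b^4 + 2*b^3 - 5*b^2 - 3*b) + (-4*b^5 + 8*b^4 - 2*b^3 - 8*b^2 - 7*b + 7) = b^6 - 6*b^5 + 14*b^4 - 13*b^2 - 10*b + 7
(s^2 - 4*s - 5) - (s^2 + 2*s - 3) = -6*s - 2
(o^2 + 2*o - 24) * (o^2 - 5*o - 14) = o^4 - 3*o^3 - 48*o^2 + 92*o + 336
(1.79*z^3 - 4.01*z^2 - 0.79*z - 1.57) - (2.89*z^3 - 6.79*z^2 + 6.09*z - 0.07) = -1.1*z^3 + 2.78*z^2 - 6.88*z - 1.5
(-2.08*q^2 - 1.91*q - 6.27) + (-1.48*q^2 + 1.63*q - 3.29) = -3.56*q^2 - 0.28*q - 9.56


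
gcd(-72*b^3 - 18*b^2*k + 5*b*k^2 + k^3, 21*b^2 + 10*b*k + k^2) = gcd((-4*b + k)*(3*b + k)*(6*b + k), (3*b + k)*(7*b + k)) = 3*b + k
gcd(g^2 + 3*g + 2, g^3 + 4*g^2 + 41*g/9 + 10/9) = g + 2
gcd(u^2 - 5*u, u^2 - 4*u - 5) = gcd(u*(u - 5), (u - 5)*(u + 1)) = u - 5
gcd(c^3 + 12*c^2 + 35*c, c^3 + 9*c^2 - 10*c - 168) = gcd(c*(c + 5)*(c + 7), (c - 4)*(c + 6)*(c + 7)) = c + 7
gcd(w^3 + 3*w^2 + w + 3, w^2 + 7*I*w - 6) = w + I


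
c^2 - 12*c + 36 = (c - 6)^2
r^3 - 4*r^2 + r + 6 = (r - 3)*(r - 2)*(r + 1)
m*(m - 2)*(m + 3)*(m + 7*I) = m^4 + m^3 + 7*I*m^3 - 6*m^2 + 7*I*m^2 - 42*I*m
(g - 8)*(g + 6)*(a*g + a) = a*g^3 - a*g^2 - 50*a*g - 48*a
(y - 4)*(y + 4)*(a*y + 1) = a*y^3 - 16*a*y + y^2 - 16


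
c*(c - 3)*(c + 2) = c^3 - c^2 - 6*c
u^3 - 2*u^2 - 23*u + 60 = (u - 4)*(u - 3)*(u + 5)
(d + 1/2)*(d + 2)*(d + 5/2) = d^3 + 5*d^2 + 29*d/4 + 5/2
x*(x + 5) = x^2 + 5*x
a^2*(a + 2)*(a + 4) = a^4 + 6*a^3 + 8*a^2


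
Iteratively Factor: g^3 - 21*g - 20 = (g + 1)*(g^2 - g - 20) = (g - 5)*(g + 1)*(g + 4)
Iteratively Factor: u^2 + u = (u)*(u + 1)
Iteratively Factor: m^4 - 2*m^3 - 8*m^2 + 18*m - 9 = (m - 3)*(m^3 + m^2 - 5*m + 3) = (m - 3)*(m - 1)*(m^2 + 2*m - 3) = (m - 3)*(m - 1)^2*(m + 3)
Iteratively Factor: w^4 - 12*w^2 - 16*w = (w + 2)*(w^3 - 2*w^2 - 8*w) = (w - 4)*(w + 2)*(w^2 + 2*w) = (w - 4)*(w + 2)^2*(w)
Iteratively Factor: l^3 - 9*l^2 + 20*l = (l - 4)*(l^2 - 5*l) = (l - 5)*(l - 4)*(l)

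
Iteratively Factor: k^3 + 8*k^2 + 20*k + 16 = (k + 2)*(k^2 + 6*k + 8) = (k + 2)*(k + 4)*(k + 2)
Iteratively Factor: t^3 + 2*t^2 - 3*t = (t - 1)*(t^2 + 3*t) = t*(t - 1)*(t + 3)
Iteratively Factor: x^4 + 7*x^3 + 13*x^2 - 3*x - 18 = (x + 3)*(x^3 + 4*x^2 + x - 6) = (x + 2)*(x + 3)*(x^2 + 2*x - 3) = (x + 2)*(x + 3)^2*(x - 1)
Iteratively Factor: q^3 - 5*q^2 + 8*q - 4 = (q - 2)*(q^2 - 3*q + 2) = (q - 2)*(q - 1)*(q - 2)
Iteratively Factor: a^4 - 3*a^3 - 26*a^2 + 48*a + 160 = (a + 2)*(a^3 - 5*a^2 - 16*a + 80) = (a - 5)*(a + 2)*(a^2 - 16) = (a - 5)*(a + 2)*(a + 4)*(a - 4)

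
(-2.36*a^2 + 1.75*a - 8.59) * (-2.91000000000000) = 6.8676*a^2 - 5.0925*a + 24.9969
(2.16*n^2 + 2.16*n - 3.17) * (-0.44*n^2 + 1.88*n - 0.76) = -0.9504*n^4 + 3.1104*n^3 + 3.814*n^2 - 7.6012*n + 2.4092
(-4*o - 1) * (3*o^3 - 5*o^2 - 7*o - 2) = -12*o^4 + 17*o^3 + 33*o^2 + 15*o + 2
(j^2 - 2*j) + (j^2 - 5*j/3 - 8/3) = 2*j^2 - 11*j/3 - 8/3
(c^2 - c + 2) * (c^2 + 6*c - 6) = c^4 + 5*c^3 - 10*c^2 + 18*c - 12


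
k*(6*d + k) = 6*d*k + k^2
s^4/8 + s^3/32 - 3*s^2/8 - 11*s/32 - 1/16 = (s/4 + 1/4)*(s/2 + 1/2)*(s - 2)*(s + 1/4)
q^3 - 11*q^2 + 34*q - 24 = (q - 6)*(q - 4)*(q - 1)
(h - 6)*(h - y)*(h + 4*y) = h^3 + 3*h^2*y - 6*h^2 - 4*h*y^2 - 18*h*y + 24*y^2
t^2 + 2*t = t*(t + 2)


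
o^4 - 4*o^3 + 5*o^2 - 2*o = o*(o - 2)*(o - 1)^2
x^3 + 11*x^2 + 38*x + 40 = (x + 2)*(x + 4)*(x + 5)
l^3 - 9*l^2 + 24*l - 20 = (l - 5)*(l - 2)^2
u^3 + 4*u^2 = u^2*(u + 4)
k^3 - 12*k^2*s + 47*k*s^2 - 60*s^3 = (k - 5*s)*(k - 4*s)*(k - 3*s)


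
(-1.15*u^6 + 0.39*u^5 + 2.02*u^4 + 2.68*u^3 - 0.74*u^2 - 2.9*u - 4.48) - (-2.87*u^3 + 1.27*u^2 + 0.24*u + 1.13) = -1.15*u^6 + 0.39*u^5 + 2.02*u^4 + 5.55*u^3 - 2.01*u^2 - 3.14*u - 5.61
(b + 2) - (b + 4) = -2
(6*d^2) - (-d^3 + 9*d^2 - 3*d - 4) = d^3 - 3*d^2 + 3*d + 4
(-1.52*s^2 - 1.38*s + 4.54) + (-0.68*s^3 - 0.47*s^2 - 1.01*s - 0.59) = -0.68*s^3 - 1.99*s^2 - 2.39*s + 3.95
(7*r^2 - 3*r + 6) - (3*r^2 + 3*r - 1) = 4*r^2 - 6*r + 7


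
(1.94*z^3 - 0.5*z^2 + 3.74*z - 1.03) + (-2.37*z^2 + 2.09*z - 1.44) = 1.94*z^3 - 2.87*z^2 + 5.83*z - 2.47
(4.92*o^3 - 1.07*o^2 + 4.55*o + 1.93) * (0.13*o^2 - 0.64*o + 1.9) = 0.6396*o^5 - 3.2879*o^4 + 10.6243*o^3 - 4.6941*o^2 + 7.4098*o + 3.667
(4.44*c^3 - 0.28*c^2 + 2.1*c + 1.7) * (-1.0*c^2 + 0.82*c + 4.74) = -4.44*c^5 + 3.9208*c^4 + 18.716*c^3 - 1.3052*c^2 + 11.348*c + 8.058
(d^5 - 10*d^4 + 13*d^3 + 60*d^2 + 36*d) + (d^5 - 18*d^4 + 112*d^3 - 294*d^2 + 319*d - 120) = 2*d^5 - 28*d^4 + 125*d^3 - 234*d^2 + 355*d - 120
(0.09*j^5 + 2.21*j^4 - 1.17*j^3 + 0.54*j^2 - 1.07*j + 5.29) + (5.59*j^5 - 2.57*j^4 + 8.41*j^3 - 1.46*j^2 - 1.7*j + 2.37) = 5.68*j^5 - 0.36*j^4 + 7.24*j^3 - 0.92*j^2 - 2.77*j + 7.66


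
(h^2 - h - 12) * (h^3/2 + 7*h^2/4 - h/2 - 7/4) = h^5/2 + 5*h^4/4 - 33*h^3/4 - 89*h^2/4 + 31*h/4 + 21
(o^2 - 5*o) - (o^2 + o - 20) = 20 - 6*o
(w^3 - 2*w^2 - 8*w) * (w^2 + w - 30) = w^5 - w^4 - 40*w^3 + 52*w^2 + 240*w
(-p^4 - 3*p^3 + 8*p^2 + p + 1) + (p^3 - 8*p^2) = -p^4 - 2*p^3 + p + 1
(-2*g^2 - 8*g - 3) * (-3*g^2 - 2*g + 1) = 6*g^4 + 28*g^3 + 23*g^2 - 2*g - 3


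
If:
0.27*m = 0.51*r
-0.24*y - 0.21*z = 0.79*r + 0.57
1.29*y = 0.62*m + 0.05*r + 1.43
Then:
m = -0.389965705576019*z - 1.55252127524451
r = -0.206452432363775*z - 0.821923028070621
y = 0.330496634065794 - 0.195427410135908*z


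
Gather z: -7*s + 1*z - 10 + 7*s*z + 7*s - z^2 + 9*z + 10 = -z^2 + z*(7*s + 10)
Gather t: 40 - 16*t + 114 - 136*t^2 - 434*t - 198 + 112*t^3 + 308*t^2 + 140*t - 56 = 112*t^3 + 172*t^2 - 310*t - 100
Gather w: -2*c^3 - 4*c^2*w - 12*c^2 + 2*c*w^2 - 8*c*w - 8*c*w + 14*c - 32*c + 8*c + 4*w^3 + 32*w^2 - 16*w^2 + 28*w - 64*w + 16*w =-2*c^3 - 12*c^2 - 10*c + 4*w^3 + w^2*(2*c + 16) + w*(-4*c^2 - 16*c - 20)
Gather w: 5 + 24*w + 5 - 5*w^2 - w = -5*w^2 + 23*w + 10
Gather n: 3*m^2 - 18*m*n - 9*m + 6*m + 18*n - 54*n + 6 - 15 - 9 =3*m^2 - 3*m + n*(-18*m - 36) - 18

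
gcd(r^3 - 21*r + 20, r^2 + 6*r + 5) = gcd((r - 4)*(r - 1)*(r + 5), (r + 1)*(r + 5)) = r + 5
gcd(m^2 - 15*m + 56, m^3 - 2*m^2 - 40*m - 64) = m - 8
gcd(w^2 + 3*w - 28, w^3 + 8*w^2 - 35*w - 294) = w + 7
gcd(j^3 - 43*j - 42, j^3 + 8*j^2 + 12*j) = j + 6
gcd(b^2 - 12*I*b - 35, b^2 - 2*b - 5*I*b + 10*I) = b - 5*I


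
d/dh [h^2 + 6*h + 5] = 2*h + 6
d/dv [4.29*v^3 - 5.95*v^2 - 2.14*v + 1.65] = 12.87*v^2 - 11.9*v - 2.14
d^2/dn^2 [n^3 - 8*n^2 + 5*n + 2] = 6*n - 16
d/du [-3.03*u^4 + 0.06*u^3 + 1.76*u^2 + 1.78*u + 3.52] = -12.12*u^3 + 0.18*u^2 + 3.52*u + 1.78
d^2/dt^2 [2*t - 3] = 0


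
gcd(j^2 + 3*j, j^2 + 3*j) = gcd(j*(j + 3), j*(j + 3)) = j^2 + 3*j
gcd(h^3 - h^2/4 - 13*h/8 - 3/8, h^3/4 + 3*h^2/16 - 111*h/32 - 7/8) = h + 1/4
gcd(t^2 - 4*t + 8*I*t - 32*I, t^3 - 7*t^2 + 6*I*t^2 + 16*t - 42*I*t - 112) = t + 8*I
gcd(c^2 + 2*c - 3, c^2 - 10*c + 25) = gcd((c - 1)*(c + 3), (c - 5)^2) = 1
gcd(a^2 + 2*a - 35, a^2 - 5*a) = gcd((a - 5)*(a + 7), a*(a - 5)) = a - 5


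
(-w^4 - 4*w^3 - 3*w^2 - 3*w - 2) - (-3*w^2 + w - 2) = -w^4 - 4*w^3 - 4*w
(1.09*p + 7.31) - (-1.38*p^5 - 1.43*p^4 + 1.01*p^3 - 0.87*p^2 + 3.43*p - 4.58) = 1.38*p^5 + 1.43*p^4 - 1.01*p^3 + 0.87*p^2 - 2.34*p + 11.89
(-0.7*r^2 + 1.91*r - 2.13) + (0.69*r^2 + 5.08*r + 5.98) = -0.01*r^2 + 6.99*r + 3.85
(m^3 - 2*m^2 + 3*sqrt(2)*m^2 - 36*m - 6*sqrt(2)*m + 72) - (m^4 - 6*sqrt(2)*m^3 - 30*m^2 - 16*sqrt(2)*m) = -m^4 + m^3 + 6*sqrt(2)*m^3 + 3*sqrt(2)*m^2 + 28*m^2 - 36*m + 10*sqrt(2)*m + 72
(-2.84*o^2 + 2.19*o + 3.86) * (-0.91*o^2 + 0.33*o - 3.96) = 2.5844*o^4 - 2.9301*o^3 + 8.4565*o^2 - 7.3986*o - 15.2856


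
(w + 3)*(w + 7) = w^2 + 10*w + 21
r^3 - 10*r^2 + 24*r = r*(r - 6)*(r - 4)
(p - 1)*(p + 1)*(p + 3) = p^3 + 3*p^2 - p - 3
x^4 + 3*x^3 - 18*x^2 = x^2*(x - 3)*(x + 6)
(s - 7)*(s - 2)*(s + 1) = s^3 - 8*s^2 + 5*s + 14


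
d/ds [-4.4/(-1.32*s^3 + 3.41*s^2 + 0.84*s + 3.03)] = (-17.424*s^2 + 30.008*s + 3.696)/(-1.32*s^3 + 3.41*s^2 + 0.84*s + 3.03)^2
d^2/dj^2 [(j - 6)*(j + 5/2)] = 2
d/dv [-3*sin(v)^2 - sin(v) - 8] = -(6*sin(v) + 1)*cos(v)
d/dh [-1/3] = 0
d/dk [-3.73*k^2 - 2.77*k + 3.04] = -7.46*k - 2.77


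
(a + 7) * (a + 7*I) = a^2 + 7*a + 7*I*a + 49*I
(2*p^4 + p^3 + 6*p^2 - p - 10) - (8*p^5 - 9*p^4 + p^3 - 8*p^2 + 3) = -8*p^5 + 11*p^4 + 14*p^2 - p - 13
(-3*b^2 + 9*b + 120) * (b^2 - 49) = -3*b^4 + 9*b^3 + 267*b^2 - 441*b - 5880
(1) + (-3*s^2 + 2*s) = -3*s^2 + 2*s + 1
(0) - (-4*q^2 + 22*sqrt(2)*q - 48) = 4*q^2 - 22*sqrt(2)*q + 48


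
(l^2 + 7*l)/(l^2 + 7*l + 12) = l*(l + 7)/(l^2 + 7*l + 12)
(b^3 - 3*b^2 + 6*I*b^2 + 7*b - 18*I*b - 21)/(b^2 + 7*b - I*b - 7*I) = (b^2 + b*(-3 + 7*I) - 21*I)/(b + 7)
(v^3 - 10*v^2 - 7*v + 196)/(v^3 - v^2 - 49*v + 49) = (v^2 - 3*v - 28)/(v^2 + 6*v - 7)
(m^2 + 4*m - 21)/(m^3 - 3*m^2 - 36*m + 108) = (m + 7)/(m^2 - 36)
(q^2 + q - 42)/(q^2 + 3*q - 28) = (q - 6)/(q - 4)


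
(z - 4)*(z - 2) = z^2 - 6*z + 8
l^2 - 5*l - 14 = (l - 7)*(l + 2)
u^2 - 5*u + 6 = (u - 3)*(u - 2)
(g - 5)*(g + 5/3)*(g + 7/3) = g^3 - g^2 - 145*g/9 - 175/9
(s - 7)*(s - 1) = s^2 - 8*s + 7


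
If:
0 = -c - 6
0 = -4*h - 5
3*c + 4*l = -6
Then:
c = -6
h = -5/4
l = 3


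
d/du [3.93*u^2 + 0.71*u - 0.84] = 7.86*u + 0.71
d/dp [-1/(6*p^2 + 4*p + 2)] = (3*p + 1)/(3*p^2 + 2*p + 1)^2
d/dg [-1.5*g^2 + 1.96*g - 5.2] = 1.96 - 3.0*g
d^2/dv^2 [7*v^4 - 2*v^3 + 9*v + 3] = 12*v*(7*v - 1)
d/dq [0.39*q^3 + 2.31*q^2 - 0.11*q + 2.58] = 1.17*q^2 + 4.62*q - 0.11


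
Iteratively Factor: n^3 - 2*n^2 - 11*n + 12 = (n - 4)*(n^2 + 2*n - 3) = (n - 4)*(n - 1)*(n + 3)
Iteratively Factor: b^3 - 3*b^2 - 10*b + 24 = (b - 2)*(b^2 - b - 12) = (b - 4)*(b - 2)*(b + 3)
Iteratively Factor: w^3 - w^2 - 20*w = (w + 4)*(w^2 - 5*w) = (w - 5)*(w + 4)*(w)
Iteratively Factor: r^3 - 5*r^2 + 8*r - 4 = (r - 2)*(r^2 - 3*r + 2) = (r - 2)*(r - 1)*(r - 2)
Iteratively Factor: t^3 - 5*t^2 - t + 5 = (t - 1)*(t^2 - 4*t - 5) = (t - 1)*(t + 1)*(t - 5)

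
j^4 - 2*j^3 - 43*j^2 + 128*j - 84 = (j - 6)*(j - 2)*(j - 1)*(j + 7)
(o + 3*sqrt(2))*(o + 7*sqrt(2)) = o^2 + 10*sqrt(2)*o + 42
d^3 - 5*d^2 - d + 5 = (d - 5)*(d - 1)*(d + 1)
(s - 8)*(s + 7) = s^2 - s - 56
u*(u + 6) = u^2 + 6*u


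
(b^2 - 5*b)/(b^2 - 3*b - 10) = b/(b + 2)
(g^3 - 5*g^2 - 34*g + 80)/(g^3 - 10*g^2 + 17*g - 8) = (g^2 + 3*g - 10)/(g^2 - 2*g + 1)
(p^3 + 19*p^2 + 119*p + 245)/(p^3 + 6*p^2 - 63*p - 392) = (p + 5)/(p - 8)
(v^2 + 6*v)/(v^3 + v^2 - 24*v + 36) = v/(v^2 - 5*v + 6)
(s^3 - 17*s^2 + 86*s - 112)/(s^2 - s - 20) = (-s^3 + 17*s^2 - 86*s + 112)/(-s^2 + s + 20)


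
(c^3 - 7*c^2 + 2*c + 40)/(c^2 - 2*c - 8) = c - 5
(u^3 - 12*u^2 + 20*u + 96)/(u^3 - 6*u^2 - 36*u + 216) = (u^2 - 6*u - 16)/(u^2 - 36)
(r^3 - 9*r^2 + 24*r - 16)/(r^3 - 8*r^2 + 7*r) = (r^2 - 8*r + 16)/(r*(r - 7))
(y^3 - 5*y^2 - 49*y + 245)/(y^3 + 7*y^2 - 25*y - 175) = (y - 7)/(y + 5)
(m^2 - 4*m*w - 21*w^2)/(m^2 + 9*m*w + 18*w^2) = (m - 7*w)/(m + 6*w)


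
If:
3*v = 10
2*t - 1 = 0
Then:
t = 1/2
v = 10/3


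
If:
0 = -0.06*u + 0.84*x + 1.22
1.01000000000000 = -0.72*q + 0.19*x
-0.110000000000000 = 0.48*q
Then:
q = -0.23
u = 82.60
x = 4.45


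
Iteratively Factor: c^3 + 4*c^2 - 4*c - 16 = (c + 2)*(c^2 + 2*c - 8) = (c + 2)*(c + 4)*(c - 2)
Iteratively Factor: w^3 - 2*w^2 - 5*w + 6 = (w + 2)*(w^2 - 4*w + 3) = (w - 1)*(w + 2)*(w - 3)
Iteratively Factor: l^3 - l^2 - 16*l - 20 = (l + 2)*(l^2 - 3*l - 10) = (l + 2)^2*(l - 5)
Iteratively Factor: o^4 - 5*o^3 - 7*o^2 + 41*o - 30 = (o - 2)*(o^3 - 3*o^2 - 13*o + 15) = (o - 2)*(o + 3)*(o^2 - 6*o + 5) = (o - 5)*(o - 2)*(o + 3)*(o - 1)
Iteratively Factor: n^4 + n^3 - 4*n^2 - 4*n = (n)*(n^3 + n^2 - 4*n - 4) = n*(n + 1)*(n^2 - 4) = n*(n - 2)*(n + 1)*(n + 2)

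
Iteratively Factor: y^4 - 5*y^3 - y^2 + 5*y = (y - 5)*(y^3 - y) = (y - 5)*(y - 1)*(y^2 + y) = (y - 5)*(y - 1)*(y + 1)*(y)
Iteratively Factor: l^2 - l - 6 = (l + 2)*(l - 3)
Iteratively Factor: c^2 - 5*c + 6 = (c - 2)*(c - 3)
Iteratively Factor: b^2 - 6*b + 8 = (b - 4)*(b - 2)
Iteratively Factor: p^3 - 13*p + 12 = (p - 1)*(p^2 + p - 12) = (p - 1)*(p + 4)*(p - 3)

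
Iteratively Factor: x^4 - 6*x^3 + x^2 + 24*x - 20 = (x - 2)*(x^3 - 4*x^2 - 7*x + 10) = (x - 2)*(x - 1)*(x^2 - 3*x - 10) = (x - 5)*(x - 2)*(x - 1)*(x + 2)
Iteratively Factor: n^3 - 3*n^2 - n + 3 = (n - 1)*(n^2 - 2*n - 3) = (n - 1)*(n + 1)*(n - 3)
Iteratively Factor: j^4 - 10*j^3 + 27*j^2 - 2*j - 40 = (j - 2)*(j^3 - 8*j^2 + 11*j + 20) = (j - 2)*(j + 1)*(j^2 - 9*j + 20) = (j - 5)*(j - 2)*(j + 1)*(j - 4)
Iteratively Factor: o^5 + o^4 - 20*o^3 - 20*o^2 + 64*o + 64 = (o - 2)*(o^4 + 3*o^3 - 14*o^2 - 48*o - 32) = (o - 4)*(o - 2)*(o^3 + 7*o^2 + 14*o + 8) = (o - 4)*(o - 2)*(o + 2)*(o^2 + 5*o + 4) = (o - 4)*(o - 2)*(o + 2)*(o + 4)*(o + 1)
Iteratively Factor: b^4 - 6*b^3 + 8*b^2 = (b - 2)*(b^3 - 4*b^2) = b*(b - 2)*(b^2 - 4*b) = b*(b - 4)*(b - 2)*(b)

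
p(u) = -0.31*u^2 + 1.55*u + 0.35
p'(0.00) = 1.55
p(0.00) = 0.35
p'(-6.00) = 5.27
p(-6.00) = -20.11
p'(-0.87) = 2.09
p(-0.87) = -1.23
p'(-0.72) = 2.00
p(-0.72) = -0.93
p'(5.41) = -1.80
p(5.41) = -0.34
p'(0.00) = 1.55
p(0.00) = 0.35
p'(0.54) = 1.22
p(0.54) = 1.10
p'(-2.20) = 2.91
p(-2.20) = -4.56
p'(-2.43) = 3.06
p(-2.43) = -5.25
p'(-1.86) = 2.70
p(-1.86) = -3.61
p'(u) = 1.55 - 0.62*u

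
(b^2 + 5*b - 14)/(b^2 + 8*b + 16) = (b^2 + 5*b - 14)/(b^2 + 8*b + 16)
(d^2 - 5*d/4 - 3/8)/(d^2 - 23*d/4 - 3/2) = (d - 3/2)/(d - 6)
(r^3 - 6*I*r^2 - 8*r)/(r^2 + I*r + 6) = r*(r - 4*I)/(r + 3*I)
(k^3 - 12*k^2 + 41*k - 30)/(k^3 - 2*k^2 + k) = (k^2 - 11*k + 30)/(k*(k - 1))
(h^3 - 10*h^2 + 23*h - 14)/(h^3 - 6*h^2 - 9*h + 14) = (h - 2)/(h + 2)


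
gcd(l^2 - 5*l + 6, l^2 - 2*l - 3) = l - 3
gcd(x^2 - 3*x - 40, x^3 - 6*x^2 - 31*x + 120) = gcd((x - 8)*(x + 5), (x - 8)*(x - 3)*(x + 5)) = x^2 - 3*x - 40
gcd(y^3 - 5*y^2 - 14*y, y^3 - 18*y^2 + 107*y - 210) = y - 7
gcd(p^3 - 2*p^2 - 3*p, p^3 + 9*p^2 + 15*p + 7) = p + 1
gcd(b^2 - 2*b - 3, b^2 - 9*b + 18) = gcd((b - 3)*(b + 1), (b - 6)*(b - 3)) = b - 3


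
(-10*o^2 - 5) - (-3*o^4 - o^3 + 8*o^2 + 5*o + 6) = 3*o^4 + o^3 - 18*o^2 - 5*o - 11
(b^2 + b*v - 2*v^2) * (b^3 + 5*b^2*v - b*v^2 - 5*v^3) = b^5 + 6*b^4*v + 2*b^3*v^2 - 16*b^2*v^3 - 3*b*v^4 + 10*v^5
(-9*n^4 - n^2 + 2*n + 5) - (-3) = -9*n^4 - n^2 + 2*n + 8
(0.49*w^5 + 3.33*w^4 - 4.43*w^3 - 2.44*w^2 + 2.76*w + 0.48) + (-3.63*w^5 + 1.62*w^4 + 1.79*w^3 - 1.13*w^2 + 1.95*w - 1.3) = -3.14*w^5 + 4.95*w^4 - 2.64*w^3 - 3.57*w^2 + 4.71*w - 0.82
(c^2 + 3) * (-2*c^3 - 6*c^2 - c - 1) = -2*c^5 - 6*c^4 - 7*c^3 - 19*c^2 - 3*c - 3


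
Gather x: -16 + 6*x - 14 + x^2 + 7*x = x^2 + 13*x - 30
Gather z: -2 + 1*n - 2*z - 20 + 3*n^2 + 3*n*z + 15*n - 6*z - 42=3*n^2 + 16*n + z*(3*n - 8) - 64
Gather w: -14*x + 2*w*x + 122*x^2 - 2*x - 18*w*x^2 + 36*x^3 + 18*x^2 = w*(-18*x^2 + 2*x) + 36*x^3 + 140*x^2 - 16*x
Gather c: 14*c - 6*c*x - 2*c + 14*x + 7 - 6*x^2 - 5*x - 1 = c*(12 - 6*x) - 6*x^2 + 9*x + 6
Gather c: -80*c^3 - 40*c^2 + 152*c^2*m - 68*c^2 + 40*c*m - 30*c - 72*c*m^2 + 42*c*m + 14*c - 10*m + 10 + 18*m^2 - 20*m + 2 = -80*c^3 + c^2*(152*m - 108) + c*(-72*m^2 + 82*m - 16) + 18*m^2 - 30*m + 12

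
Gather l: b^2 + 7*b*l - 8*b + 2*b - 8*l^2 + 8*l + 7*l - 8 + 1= b^2 - 6*b - 8*l^2 + l*(7*b + 15) - 7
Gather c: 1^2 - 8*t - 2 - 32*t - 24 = -40*t - 25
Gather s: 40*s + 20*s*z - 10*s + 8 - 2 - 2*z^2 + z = s*(20*z + 30) - 2*z^2 + z + 6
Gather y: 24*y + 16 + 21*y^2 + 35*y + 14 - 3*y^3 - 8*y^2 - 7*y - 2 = -3*y^3 + 13*y^2 + 52*y + 28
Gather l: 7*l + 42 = 7*l + 42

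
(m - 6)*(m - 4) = m^2 - 10*m + 24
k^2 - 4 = (k - 2)*(k + 2)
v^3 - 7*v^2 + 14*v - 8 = (v - 4)*(v - 2)*(v - 1)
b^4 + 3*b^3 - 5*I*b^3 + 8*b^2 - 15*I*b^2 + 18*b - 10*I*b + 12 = (b + 1)*(b + 2)*(b - 6*I)*(b + I)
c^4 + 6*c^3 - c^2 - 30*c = c*(c - 2)*(c + 3)*(c + 5)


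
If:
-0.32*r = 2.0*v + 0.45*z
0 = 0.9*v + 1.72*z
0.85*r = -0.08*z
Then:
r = 0.00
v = 0.00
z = 0.00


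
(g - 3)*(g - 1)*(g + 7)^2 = g^4 + 10*g^3 - 4*g^2 - 154*g + 147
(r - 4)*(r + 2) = r^2 - 2*r - 8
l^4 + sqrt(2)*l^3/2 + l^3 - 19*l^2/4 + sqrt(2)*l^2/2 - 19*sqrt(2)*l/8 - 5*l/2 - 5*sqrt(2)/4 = (l - 2)*(l + 1/2)*(l + 5/2)*(l + sqrt(2)/2)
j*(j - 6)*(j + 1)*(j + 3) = j^4 - 2*j^3 - 21*j^2 - 18*j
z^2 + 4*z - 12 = (z - 2)*(z + 6)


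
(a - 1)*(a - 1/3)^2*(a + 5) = a^4 + 10*a^3/3 - 68*a^2/9 + 34*a/9 - 5/9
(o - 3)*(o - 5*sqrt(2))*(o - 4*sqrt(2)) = o^3 - 9*sqrt(2)*o^2 - 3*o^2 + 27*sqrt(2)*o + 40*o - 120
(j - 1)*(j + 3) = j^2 + 2*j - 3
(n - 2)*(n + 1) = n^2 - n - 2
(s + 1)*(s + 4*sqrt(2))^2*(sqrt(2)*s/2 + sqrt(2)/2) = sqrt(2)*s^4/2 + sqrt(2)*s^3 + 8*s^3 + 16*s^2 + 33*sqrt(2)*s^2/2 + 8*s + 32*sqrt(2)*s + 16*sqrt(2)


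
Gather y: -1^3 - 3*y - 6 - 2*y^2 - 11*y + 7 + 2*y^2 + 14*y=0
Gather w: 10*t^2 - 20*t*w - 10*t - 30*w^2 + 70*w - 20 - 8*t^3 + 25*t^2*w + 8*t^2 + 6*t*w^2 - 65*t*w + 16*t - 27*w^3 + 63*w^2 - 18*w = -8*t^3 + 18*t^2 + 6*t - 27*w^3 + w^2*(6*t + 33) + w*(25*t^2 - 85*t + 52) - 20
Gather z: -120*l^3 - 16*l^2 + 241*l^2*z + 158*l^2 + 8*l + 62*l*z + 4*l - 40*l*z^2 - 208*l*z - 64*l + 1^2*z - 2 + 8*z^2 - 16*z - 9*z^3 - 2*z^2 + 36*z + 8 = -120*l^3 + 142*l^2 - 52*l - 9*z^3 + z^2*(6 - 40*l) + z*(241*l^2 - 146*l + 21) + 6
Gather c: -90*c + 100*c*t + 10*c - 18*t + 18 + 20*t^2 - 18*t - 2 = c*(100*t - 80) + 20*t^2 - 36*t + 16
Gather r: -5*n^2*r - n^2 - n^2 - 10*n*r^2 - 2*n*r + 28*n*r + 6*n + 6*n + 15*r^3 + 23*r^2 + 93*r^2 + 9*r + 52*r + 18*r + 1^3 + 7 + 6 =-2*n^2 + 12*n + 15*r^3 + r^2*(116 - 10*n) + r*(-5*n^2 + 26*n + 79) + 14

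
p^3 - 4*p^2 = p^2*(p - 4)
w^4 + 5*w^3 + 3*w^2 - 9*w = w*(w - 1)*(w + 3)^2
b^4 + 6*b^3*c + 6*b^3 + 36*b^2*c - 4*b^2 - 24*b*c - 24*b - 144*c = (b - 2)*(b + 2)*(b + 6)*(b + 6*c)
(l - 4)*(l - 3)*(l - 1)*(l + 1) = l^4 - 7*l^3 + 11*l^2 + 7*l - 12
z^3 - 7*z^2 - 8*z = z*(z - 8)*(z + 1)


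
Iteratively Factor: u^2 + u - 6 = (u - 2)*(u + 3)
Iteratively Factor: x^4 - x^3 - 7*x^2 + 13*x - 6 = (x + 3)*(x^3 - 4*x^2 + 5*x - 2) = (x - 1)*(x + 3)*(x^2 - 3*x + 2) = (x - 1)^2*(x + 3)*(x - 2)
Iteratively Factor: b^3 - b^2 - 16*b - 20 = (b - 5)*(b^2 + 4*b + 4) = (b - 5)*(b + 2)*(b + 2)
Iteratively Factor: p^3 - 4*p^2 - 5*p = (p + 1)*(p^2 - 5*p) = (p - 5)*(p + 1)*(p)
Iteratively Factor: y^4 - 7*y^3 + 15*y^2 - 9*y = (y - 3)*(y^3 - 4*y^2 + 3*y) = (y - 3)^2*(y^2 - y) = y*(y - 3)^2*(y - 1)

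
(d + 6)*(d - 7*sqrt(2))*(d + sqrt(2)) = d^3 - 6*sqrt(2)*d^2 + 6*d^2 - 36*sqrt(2)*d - 14*d - 84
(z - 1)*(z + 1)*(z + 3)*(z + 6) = z^4 + 9*z^3 + 17*z^2 - 9*z - 18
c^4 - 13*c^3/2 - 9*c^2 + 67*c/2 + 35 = (c - 7)*(c - 5/2)*(c + 1)*(c + 2)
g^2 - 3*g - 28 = (g - 7)*(g + 4)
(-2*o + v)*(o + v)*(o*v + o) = -2*o^3*v - 2*o^3 - o^2*v^2 - o^2*v + o*v^3 + o*v^2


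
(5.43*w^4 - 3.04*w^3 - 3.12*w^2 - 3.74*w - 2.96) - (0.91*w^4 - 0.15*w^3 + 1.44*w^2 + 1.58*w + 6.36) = 4.52*w^4 - 2.89*w^3 - 4.56*w^2 - 5.32*w - 9.32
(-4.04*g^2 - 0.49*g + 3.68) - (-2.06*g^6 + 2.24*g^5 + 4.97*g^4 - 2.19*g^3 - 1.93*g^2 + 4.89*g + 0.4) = 2.06*g^6 - 2.24*g^5 - 4.97*g^4 + 2.19*g^3 - 2.11*g^2 - 5.38*g + 3.28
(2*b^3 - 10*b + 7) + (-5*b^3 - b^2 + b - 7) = -3*b^3 - b^2 - 9*b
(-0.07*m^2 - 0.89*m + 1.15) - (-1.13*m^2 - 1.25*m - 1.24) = 1.06*m^2 + 0.36*m + 2.39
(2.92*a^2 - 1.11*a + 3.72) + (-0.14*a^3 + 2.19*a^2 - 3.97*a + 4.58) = -0.14*a^3 + 5.11*a^2 - 5.08*a + 8.3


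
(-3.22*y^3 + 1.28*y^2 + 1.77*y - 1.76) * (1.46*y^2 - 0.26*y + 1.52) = -4.7012*y^5 + 2.706*y^4 - 2.643*y^3 - 1.0842*y^2 + 3.148*y - 2.6752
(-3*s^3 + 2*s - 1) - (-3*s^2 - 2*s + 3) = -3*s^3 + 3*s^2 + 4*s - 4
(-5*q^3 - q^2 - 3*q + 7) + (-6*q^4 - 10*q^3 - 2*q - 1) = -6*q^4 - 15*q^3 - q^2 - 5*q + 6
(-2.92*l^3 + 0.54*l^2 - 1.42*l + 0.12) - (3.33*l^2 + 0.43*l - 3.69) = -2.92*l^3 - 2.79*l^2 - 1.85*l + 3.81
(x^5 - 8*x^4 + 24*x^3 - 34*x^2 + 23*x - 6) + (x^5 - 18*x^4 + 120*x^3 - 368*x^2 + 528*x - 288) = 2*x^5 - 26*x^4 + 144*x^3 - 402*x^2 + 551*x - 294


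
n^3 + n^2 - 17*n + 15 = (n - 3)*(n - 1)*(n + 5)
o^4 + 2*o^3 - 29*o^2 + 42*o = o*(o - 3)*(o - 2)*(o + 7)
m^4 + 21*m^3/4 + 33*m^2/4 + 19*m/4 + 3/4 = (m + 1/4)*(m + 1)^2*(m + 3)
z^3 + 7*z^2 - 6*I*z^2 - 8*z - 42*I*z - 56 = (z + 7)*(z - 4*I)*(z - 2*I)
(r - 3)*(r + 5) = r^2 + 2*r - 15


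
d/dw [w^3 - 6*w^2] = 3*w*(w - 4)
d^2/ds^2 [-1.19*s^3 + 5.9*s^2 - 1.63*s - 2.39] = 11.8 - 7.14*s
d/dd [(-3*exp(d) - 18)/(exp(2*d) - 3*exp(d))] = 3*(exp(2*d) + 12*exp(d) - 18)*exp(-d)/(exp(2*d) - 6*exp(d) + 9)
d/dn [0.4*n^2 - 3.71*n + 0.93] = 0.8*n - 3.71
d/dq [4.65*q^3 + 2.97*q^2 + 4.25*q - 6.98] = 13.95*q^2 + 5.94*q + 4.25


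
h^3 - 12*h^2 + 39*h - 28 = (h - 7)*(h - 4)*(h - 1)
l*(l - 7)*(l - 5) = l^3 - 12*l^2 + 35*l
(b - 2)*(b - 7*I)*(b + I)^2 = b^4 - 2*b^3 - 5*I*b^3 + 13*b^2 + 10*I*b^2 - 26*b + 7*I*b - 14*I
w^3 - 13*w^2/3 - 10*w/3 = w*(w - 5)*(w + 2/3)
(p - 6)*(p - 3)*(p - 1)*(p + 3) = p^4 - 7*p^3 - 3*p^2 + 63*p - 54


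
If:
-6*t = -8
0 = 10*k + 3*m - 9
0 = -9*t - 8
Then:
No Solution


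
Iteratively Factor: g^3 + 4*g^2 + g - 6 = (g + 2)*(g^2 + 2*g - 3) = (g - 1)*(g + 2)*(g + 3)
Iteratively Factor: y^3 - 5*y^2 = (y - 5)*(y^2) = y*(y - 5)*(y)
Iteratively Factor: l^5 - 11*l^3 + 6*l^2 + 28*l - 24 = (l - 1)*(l^4 + l^3 - 10*l^2 - 4*l + 24) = (l - 1)*(l + 2)*(l^3 - l^2 - 8*l + 12) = (l - 1)*(l + 2)*(l + 3)*(l^2 - 4*l + 4) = (l - 2)*(l - 1)*(l + 2)*(l + 3)*(l - 2)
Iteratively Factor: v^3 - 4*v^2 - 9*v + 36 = (v - 3)*(v^2 - v - 12) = (v - 3)*(v + 3)*(v - 4)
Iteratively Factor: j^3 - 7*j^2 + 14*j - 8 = (j - 4)*(j^2 - 3*j + 2) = (j - 4)*(j - 1)*(j - 2)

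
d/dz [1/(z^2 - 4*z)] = 2*(2 - z)/(z^2*(z - 4)^2)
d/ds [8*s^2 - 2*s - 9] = 16*s - 2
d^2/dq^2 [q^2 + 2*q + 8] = 2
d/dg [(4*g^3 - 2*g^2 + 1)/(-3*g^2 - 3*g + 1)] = (-12*g^4 - 24*g^3 + 18*g^2 + 2*g + 3)/(9*g^4 + 18*g^3 + 3*g^2 - 6*g + 1)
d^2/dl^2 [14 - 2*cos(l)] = 2*cos(l)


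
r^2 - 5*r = r*(r - 5)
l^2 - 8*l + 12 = (l - 6)*(l - 2)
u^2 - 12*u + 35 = (u - 7)*(u - 5)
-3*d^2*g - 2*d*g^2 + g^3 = g*(-3*d + g)*(d + g)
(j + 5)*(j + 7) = j^2 + 12*j + 35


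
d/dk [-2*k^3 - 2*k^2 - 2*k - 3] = -6*k^2 - 4*k - 2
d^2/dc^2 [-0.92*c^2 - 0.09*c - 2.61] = -1.84000000000000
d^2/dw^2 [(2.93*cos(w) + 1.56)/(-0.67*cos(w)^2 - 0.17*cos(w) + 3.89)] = (0.0739049503256551*(1 - cos(w)^2)^2 + 0.0393957715763688*cos(w)^5 + 1.30955871411487*cos(w)^3 + 0.568471156147884*cos(w)^2 - 0.0454132192392511*cos(w) - 0.436241023549576)/(0.208074534161491*cos(w)^2 + 0.0527950310559006*cos(w) - 1.20807453416149)^3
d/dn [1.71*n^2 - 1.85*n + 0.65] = 3.42*n - 1.85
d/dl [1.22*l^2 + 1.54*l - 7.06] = 2.44*l + 1.54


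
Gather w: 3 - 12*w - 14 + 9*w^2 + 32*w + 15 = 9*w^2 + 20*w + 4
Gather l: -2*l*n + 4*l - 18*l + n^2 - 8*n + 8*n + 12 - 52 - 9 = l*(-2*n - 14) + n^2 - 49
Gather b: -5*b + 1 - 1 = -5*b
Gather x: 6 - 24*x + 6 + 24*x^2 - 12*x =24*x^2 - 36*x + 12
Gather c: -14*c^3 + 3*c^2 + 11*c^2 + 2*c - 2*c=-14*c^3 + 14*c^2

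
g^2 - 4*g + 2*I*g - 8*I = (g - 4)*(g + 2*I)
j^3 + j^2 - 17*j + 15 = (j - 3)*(j - 1)*(j + 5)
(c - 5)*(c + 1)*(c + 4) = c^3 - 21*c - 20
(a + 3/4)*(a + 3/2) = a^2 + 9*a/4 + 9/8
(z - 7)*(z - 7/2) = z^2 - 21*z/2 + 49/2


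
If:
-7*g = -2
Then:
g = 2/7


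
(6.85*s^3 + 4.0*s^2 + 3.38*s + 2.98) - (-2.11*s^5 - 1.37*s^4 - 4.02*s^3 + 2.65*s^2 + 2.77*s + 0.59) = 2.11*s^5 + 1.37*s^4 + 10.87*s^3 + 1.35*s^2 + 0.61*s + 2.39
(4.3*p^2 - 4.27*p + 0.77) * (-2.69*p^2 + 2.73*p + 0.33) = -11.567*p^4 + 23.2253*p^3 - 12.3094*p^2 + 0.693*p + 0.2541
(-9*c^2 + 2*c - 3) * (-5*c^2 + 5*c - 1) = 45*c^4 - 55*c^3 + 34*c^2 - 17*c + 3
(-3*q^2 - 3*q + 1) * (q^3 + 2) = -3*q^5 - 3*q^4 + q^3 - 6*q^2 - 6*q + 2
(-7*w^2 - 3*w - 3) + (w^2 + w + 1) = -6*w^2 - 2*w - 2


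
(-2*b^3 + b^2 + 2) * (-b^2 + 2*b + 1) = 2*b^5 - 5*b^4 - b^2 + 4*b + 2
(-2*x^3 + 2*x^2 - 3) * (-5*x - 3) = 10*x^4 - 4*x^3 - 6*x^2 + 15*x + 9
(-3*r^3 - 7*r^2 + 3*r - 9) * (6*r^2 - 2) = -18*r^5 - 42*r^4 + 24*r^3 - 40*r^2 - 6*r + 18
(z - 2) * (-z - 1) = -z^2 + z + 2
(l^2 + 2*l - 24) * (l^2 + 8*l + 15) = l^4 + 10*l^3 + 7*l^2 - 162*l - 360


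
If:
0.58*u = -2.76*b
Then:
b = -0.210144927536232*u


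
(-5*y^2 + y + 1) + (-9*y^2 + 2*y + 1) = -14*y^2 + 3*y + 2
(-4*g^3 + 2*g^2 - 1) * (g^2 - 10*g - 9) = -4*g^5 + 42*g^4 + 16*g^3 - 19*g^2 + 10*g + 9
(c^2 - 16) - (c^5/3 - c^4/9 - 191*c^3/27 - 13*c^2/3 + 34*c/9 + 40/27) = -c^5/3 + c^4/9 + 191*c^3/27 + 16*c^2/3 - 34*c/9 - 472/27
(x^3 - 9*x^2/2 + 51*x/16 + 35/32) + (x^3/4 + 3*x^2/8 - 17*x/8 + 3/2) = 5*x^3/4 - 33*x^2/8 + 17*x/16 + 83/32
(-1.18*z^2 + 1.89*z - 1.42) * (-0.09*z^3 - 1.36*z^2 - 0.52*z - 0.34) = 0.1062*z^5 + 1.4347*z^4 - 1.829*z^3 + 1.3496*z^2 + 0.0957999999999999*z + 0.4828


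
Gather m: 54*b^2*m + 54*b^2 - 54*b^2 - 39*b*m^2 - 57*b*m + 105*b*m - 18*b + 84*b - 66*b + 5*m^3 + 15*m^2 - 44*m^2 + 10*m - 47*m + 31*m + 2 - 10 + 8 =5*m^3 + m^2*(-39*b - 29) + m*(54*b^2 + 48*b - 6)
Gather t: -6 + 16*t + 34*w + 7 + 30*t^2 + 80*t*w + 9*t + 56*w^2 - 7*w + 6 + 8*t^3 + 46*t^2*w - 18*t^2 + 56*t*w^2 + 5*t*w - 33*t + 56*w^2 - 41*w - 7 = 8*t^3 + t^2*(46*w + 12) + t*(56*w^2 + 85*w - 8) + 112*w^2 - 14*w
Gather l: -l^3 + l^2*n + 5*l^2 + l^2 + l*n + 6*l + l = -l^3 + l^2*(n + 6) + l*(n + 7)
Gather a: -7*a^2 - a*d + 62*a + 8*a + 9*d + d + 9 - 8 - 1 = -7*a^2 + a*(70 - d) + 10*d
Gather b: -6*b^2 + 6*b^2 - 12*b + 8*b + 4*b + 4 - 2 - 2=0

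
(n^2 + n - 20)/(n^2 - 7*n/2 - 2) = 2*(n + 5)/(2*n + 1)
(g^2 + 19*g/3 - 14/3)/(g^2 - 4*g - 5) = (-3*g^2 - 19*g + 14)/(3*(-g^2 + 4*g + 5))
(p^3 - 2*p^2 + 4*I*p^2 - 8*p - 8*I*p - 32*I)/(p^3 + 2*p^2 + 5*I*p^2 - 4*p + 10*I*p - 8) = (p - 4)/(p + I)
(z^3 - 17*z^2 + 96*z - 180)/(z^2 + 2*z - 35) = (z^2 - 12*z + 36)/(z + 7)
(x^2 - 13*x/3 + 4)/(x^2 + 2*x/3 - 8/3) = (x - 3)/(x + 2)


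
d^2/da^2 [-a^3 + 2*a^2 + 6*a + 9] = 4 - 6*a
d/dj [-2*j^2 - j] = -4*j - 1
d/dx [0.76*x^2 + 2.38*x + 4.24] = 1.52*x + 2.38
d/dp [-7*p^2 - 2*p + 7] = -14*p - 2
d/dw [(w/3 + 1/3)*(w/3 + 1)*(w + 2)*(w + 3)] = 4*w^3/9 + 3*w^2 + 58*w/9 + 13/3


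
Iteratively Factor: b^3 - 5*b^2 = (b)*(b^2 - 5*b) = b*(b - 5)*(b)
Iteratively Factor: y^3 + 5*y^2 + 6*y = (y + 2)*(y^2 + 3*y) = y*(y + 2)*(y + 3)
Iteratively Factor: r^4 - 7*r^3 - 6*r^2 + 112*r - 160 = (r + 4)*(r^3 - 11*r^2 + 38*r - 40) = (r - 4)*(r + 4)*(r^2 - 7*r + 10) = (r - 5)*(r - 4)*(r + 4)*(r - 2)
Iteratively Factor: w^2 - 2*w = (w)*(w - 2)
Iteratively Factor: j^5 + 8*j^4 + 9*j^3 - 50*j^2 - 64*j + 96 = (j - 2)*(j^4 + 10*j^3 + 29*j^2 + 8*j - 48) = (j - 2)*(j + 4)*(j^3 + 6*j^2 + 5*j - 12) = (j - 2)*(j + 4)^2*(j^2 + 2*j - 3) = (j - 2)*(j - 1)*(j + 4)^2*(j + 3)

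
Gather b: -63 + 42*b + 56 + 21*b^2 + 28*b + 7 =21*b^2 + 70*b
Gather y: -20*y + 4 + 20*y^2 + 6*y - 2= 20*y^2 - 14*y + 2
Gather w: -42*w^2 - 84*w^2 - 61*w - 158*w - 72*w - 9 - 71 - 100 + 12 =-126*w^2 - 291*w - 168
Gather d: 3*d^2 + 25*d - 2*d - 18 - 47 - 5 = 3*d^2 + 23*d - 70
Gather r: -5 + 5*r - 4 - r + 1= 4*r - 8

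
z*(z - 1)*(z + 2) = z^3 + z^2 - 2*z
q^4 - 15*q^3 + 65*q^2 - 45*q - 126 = (q - 7)*(q - 6)*(q - 3)*(q + 1)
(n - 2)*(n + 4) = n^2 + 2*n - 8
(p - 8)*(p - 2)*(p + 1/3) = p^3 - 29*p^2/3 + 38*p/3 + 16/3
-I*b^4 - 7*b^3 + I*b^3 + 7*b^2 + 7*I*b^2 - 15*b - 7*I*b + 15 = (b - 1)*(b - 5*I)*(b - 3*I)*(-I*b + 1)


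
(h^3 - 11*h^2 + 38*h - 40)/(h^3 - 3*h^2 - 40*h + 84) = (h^2 - 9*h + 20)/(h^2 - h - 42)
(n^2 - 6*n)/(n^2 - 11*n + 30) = n/(n - 5)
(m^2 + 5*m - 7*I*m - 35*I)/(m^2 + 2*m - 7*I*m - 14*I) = (m + 5)/(m + 2)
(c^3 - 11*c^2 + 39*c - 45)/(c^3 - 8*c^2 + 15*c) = (c - 3)/c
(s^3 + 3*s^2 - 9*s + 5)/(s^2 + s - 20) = (s^2 - 2*s + 1)/(s - 4)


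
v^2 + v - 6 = (v - 2)*(v + 3)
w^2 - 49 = (w - 7)*(w + 7)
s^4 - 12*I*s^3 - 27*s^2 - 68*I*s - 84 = (s - 7*I)*(s - 6*I)*(s - I)*(s + 2*I)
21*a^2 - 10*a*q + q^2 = (-7*a + q)*(-3*a + q)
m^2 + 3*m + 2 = (m + 1)*(m + 2)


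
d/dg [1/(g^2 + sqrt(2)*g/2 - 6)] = 2*(-4*g - sqrt(2))/(2*g^2 + sqrt(2)*g - 12)^2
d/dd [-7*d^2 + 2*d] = 2 - 14*d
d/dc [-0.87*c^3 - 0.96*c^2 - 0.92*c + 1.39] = -2.61*c^2 - 1.92*c - 0.92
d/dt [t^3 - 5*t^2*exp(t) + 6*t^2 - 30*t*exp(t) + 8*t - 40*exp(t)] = -5*t^2*exp(t) + 3*t^2 - 40*t*exp(t) + 12*t - 70*exp(t) + 8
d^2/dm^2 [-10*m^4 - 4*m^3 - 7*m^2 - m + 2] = -120*m^2 - 24*m - 14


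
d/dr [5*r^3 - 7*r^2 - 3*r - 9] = 15*r^2 - 14*r - 3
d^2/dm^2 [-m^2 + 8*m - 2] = -2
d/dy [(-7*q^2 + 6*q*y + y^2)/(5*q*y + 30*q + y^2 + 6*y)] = (2*(3*q + y)*(5*q*y + 30*q + y^2 + 6*y) - (5*q + 2*y + 6)*(-7*q^2 + 6*q*y + y^2))/(5*q*y + 30*q + y^2 + 6*y)^2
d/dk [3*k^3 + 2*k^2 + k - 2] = 9*k^2 + 4*k + 1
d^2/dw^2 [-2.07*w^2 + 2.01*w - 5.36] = -4.14000000000000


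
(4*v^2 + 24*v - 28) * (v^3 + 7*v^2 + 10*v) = 4*v^5 + 52*v^4 + 180*v^3 + 44*v^2 - 280*v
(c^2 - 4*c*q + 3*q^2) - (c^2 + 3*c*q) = -7*c*q + 3*q^2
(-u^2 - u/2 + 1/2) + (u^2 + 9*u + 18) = 17*u/2 + 37/2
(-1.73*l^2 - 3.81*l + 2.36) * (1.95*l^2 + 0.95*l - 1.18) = -3.3735*l^4 - 9.073*l^3 + 3.0239*l^2 + 6.7378*l - 2.7848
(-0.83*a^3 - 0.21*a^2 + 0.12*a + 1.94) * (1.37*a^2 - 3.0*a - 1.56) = -1.1371*a^5 + 2.2023*a^4 + 2.0892*a^3 + 2.6254*a^2 - 6.0072*a - 3.0264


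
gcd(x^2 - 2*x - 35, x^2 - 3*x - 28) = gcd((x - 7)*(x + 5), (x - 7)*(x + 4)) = x - 7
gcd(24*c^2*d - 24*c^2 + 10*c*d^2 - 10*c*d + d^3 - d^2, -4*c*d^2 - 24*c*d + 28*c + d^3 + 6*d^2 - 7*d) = d - 1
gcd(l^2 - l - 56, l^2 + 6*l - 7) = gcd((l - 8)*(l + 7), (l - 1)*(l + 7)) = l + 7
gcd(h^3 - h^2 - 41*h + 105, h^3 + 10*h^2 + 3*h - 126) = h^2 + 4*h - 21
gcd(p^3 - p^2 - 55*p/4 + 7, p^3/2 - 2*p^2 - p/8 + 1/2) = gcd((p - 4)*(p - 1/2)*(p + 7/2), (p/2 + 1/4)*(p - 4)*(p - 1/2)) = p^2 - 9*p/2 + 2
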